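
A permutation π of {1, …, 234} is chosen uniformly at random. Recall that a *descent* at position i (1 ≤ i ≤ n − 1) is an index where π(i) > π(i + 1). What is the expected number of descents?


Write X = Σ X_I over i = 1, …, 233, with X_I the indicator of one descent.
There are 233 indicators.
For each fixed i, the pair (π(i), π(i+1)) is a uniformly random ordered pair of distinct values from {1, …, 234}; by symmetry P[π(i) > π(i+1)] = 1/2.
By linearity: E[X] = 233 · (1/2) = (234 − 1) · (1/2) = 233/2 ≈ 116.500.

E[X] = 233/2 = 116.500.


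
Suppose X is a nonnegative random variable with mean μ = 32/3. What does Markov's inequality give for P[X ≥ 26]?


μ = E[X] = 32/3, a = 26.
Markov: P[X ≥ 26] ≤ μ/a = (32/3)/26 = 16/39.
Numerically: ≈ 0.410256.
(Since a = 26 > μ = 10.666667, the bound 16/39 is < 1 and informative.)

P[X ≥ 26] ≤ 16/39 ≈ 0.410256.


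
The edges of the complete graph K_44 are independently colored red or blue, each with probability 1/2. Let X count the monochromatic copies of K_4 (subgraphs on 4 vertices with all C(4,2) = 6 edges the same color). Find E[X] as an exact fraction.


Let X = Σ_S X_S over the C(44, 4) = 135751 subsets S of size 4, where X_S = 1 if the K_4 on S is monochromatic.
For a fixed S, the K_4 on S has C(4, 2) = 6 edges. P[all 6 edges red] = (1/2)^6, and likewise for blue, so P[monochromatic] = 2·(1/2)^6 = 2^{1 − 6} = 1/32.
Summing: E[X] = C(44, 4) · 2^{1 − 6} = 135751 · 1/32 = 135751/32.
Numerically: E[X] ≈ 4242.2188.

E[X] = C(44,4)·2^(1−C(4,2)) = 135751/32 ≈ 4242.2188.


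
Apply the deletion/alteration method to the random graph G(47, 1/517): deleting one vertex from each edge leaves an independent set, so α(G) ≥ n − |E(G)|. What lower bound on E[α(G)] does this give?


E[|E(G)|] = C(47, 2)·p = 1081 · (1/517) = 23/11.
E[α(G)] ≥ n − E[|E(G)|] = 47 − 23/11 = 494/11.
Numerically: ≈ 44.9091.
(This is only a lower bound; the true E[α(G)] may be larger.)

E[α(G)] ≥ 494/11 ≈ 44.9091.


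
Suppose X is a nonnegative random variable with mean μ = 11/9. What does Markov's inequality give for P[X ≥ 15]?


μ = E[X] = 11/9, a = 15.
Markov: P[X ≥ 15] ≤ μ/a = (11/9)/15 = 11/135.
Numerically: ≈ 0.08148.
(Since a = 15 > μ = 1.22222, the bound 11/135 is < 1 and informative.)

P[X ≥ 15] ≤ 11/135 ≈ 0.08148.


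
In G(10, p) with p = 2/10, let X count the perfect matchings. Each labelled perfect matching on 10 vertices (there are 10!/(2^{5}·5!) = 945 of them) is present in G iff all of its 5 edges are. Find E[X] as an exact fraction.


K_10 has 10!/(2^{5}·5!) = 945 labelled perfect matchings.
For each such perfect matching H, let X_H = 1 if all 5 edges of H are present in G. Then P[X_H = 1] = p^{5} = (1/5)^{5} = 1/3125.
By linearity of expectation: E[X] = Σ_H E[X_H] = 945 · p^{5} = 945 · 1/3125 = 189/625.
Numerically: E[X] ≈ 0.3024.

E[X] = 945 · (1/5)^{5} = 189/625 ≈ 0.3024.


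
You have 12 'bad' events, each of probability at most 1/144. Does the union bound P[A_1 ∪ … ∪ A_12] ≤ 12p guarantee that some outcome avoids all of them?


Union bound: P[∪_{i=1}^{12} A_i] ≤ Σ_i P[A_i] ≤ 12·p = 12·(1/144) = 1/12.
Numerically: 1/12 ≈ 0.0833.
Is 1/12 < 1? YES.
Since P[∪ A_i] ≤ 1/12 < 1, the complement has P[∩ A_i^c] ≥ 1 − 1/12 = 11/12 > 0, so some outcome avoids every A_i.

12·p = 1/12 ≈ 0.0833; existence CERTIFIED by the union bound.


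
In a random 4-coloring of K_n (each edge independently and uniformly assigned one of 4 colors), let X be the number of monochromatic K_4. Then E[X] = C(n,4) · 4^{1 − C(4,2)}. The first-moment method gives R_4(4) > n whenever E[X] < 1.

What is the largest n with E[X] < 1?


We need C(n, 4) · 4^{1 − 6} < 1, i.e. C(n, 4) < 4^{6 − 1} = 1024.
Check values of n near the boundary:
  n = 12: C(12, 4) = 495; 495 < 1024? YES
  n = 13: C(13, 4) = 715; 715 < 1024? YES
  n = 14: C(14, 4) = 1001; 1001 < 1024? YES
  n = 15: C(15, 4) = 1365; 1365 < 1024? NO
  n = 16: C(16, 4) = 1820; 1820 < 1024? NO
The largest n with C(n, 4) < 1024 is n = 14 (where E[X] = 1001/1024 ≈ 0.9775). Hence R_4(4) > 14, i.e. R_4(4) ≥ 15.

Largest n = 14; hence R_4(4) > 14.


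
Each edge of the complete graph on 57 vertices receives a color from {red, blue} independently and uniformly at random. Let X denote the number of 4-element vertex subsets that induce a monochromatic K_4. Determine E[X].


Let X = Σ_S X_S over the C(57, 4) = 395010 subsets S of size 4, where X_S = 1 if the K_4 on S is monochromatic.
For a fixed S, the K_4 on S has C(4, 2) = 6 edges. P[all 6 edges red] = (1/2)^6, and likewise for blue, so P[monochromatic] = 2·(1/2)^6 = 2^{1 − 6} = 1/32.
By linearity of expectation: E[X] = C(57, 4) · 2^{1 − 6} = 395010 · 1/32 = 197505/16.
Numerically: E[X] ≈ 12344.062.

E[X] = C(57,4)·2^(1−C(4,2)) = 197505/16 ≈ 12344.062.


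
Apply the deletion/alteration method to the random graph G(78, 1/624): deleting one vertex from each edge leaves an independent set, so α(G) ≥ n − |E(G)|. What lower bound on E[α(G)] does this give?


E[|E(G)|] = C(78, 2)·p = 3003 · (1/624) = 77/16.
E[α(G)] ≥ n − E[|E(G)|] = 78 − 77/16 = 1171/16.
Numerically: ≈ 73.18750.
(This is only a lower bound; the true E[α(G)] may be larger.)

E[α(G)] ≥ 1171/16 ≈ 73.18750.


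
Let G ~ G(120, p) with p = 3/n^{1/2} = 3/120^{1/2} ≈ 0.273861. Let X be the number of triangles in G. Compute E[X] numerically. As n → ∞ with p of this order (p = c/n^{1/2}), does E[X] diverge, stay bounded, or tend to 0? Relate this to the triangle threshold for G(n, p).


Number of potential triangles: C(120, 3) = 280840.
Each occurs with probability p³ ≈ (0.273861)³ ≈ 2.05395959e-02.
By linearity: E[X] = C(120, 3)·p³ ≈ 280840 · 2.05395959e-02 ≈ 5768.340114.
Since α = 1/2 < 1, p = c/n^{1/2} ≫ 1/n is above the triangle threshold p ~ 1/n. Asymptotically E[X] ~ (c³/6)·n^{3(1−α)} = (3³/6)·n^{1.5} → ∞; triangles are abundant w.h.p.

E[X] ≈ 5768.340114; in regime p = Θ(1/n^{1/2}) E[X] diverges (above the triangle threshold p ~ 1/n).


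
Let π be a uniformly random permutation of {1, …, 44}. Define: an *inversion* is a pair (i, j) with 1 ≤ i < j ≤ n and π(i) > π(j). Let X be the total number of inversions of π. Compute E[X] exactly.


Write X = Σ X_I over the C(44, 2) = 946 pairs i < j, with X_I the indicator of one inversion.
There are 946 indicators.
For each fixed pair i < j, the values π(i) and π(j) are two distinct elements of {1, …, 44} in uniformly random order; by symmetry P[π(i) > π(j)] = 1/2.
By linearity: E[X] = 946 · (1/2) = C(44, 2) · (1/2) = 946/2 = 473 ≈ 473.000.

E[X] = 473 = 473.000.


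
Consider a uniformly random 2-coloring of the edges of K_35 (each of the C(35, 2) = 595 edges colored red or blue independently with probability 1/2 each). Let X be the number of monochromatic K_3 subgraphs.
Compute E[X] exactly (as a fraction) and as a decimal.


Let X = Σ_S X_S over the C(35, 3) = 6545 subsets S of size 3, where X_S = 1 if the K_3 on S is monochromatic.
For a fixed S, the K_3 on S has C(3, 2) = 3 edges. P[all 3 edges red] = (1/2)^3, and likewise for blue, so P[monochromatic] = 2·(1/2)^3 = 2^{1 − 3} = 1/4.
By linearity of expectation: E[X] = C(35, 3) · 2^{1 − 3} = 6545 · 1/4 = 6545/4.
Numerically: E[X] ≈ 1636.250.

E[X] = C(35,3)·2^(1−C(3,2)) = 6545/4 ≈ 1636.250.


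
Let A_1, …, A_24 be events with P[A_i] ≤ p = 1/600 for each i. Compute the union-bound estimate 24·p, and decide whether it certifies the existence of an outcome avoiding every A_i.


Union bound: P[∪_{i=1}^{24} A_i] ≤ Σ_i P[A_i] ≤ 24·p = 24·(1/600) = 1/25.
Numerically: 1/25 ≈ 0.0400000.
Is 1/25 < 1? YES.
Since P[∪ A_i] ≤ 1/25 < 1, the complement has P[∩ A_i^c] ≥ 1 − 1/25 = 24/25 > 0, so some outcome avoids every A_i.

24·p = 1/25 ≈ 0.0400000; existence CERTIFIED by the union bound.


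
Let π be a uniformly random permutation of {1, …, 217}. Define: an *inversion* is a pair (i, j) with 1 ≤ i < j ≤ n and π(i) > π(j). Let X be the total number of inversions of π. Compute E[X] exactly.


Write X = Σ X_I over the C(217, 2) = 23436 pairs i < j, with X_I the indicator of one inversion.
There are 23436 indicators.
For each fixed pair i < j, the values π(i) and π(j) are two distinct elements of {1, …, 217} in uniformly random order; by symmetry P[π(i) > π(j)] = 1/2.
By linearity: E[X] = 23436 · (1/2) = C(217, 2) · (1/2) = 23436/2 = 11718 ≈ 11718.000.

E[X] = 11718 = 11718.000.


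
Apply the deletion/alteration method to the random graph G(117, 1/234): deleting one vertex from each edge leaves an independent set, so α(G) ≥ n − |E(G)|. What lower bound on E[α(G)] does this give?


E[|E(G)|] = C(117, 2)·p = 6786 · (1/234) = 29.
E[α(G)] ≥ n − E[|E(G)|] = 117 − 29 = 88.
Numerically: ≈ 88.0000.
(This is only a lower bound; the true E[α(G)] may be larger.)

E[α(G)] ≥ 88 ≈ 88.0000.


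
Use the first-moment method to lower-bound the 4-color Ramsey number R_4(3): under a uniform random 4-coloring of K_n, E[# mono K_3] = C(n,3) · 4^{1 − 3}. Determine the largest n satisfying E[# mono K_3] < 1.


We need C(n, 3) · 4^{1 − 3} < 1, i.e. C(n, 3) < 4^{3 − 1} = 16.
Check values of n near the boundary:
  n = 4: C(4, 3) = 4; 4 < 16? YES
  n = 5: C(5, 3) = 10; 10 < 16? YES
  n = 6: C(6, 3) = 20; 20 < 16? NO
  n = 7: C(7, 3) = 35; 35 < 16? NO
The largest n with C(n, 3) < 16 is n = 5 (where E[X] = 5/8 ≈ 0.625). Hence R_4(3) > 5, i.e. R_4(3) ≥ 6.

Largest n = 5; hence R_4(3) > 5.


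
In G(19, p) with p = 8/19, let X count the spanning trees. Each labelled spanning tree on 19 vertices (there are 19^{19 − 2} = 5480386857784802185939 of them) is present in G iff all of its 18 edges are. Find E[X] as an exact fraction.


K_19 has 19^{19 − 2} = 5480386857784802185939 labelled spanning trees.
For each such spanning tree H, let X_H = 1 if all 18 edges of H are present in G. Then P[X_H = 1] = p^{18} = (8/19)^{18} = 18014398509481984/104127350297911241532841.
Summing the indicators: E[X] = Σ_H E[X_H] = 5480386857784802185939 · p^{18} = 5480386857784802185939 · 18014398509481984/104127350297911241532841 = 18014398509481984/19.
Numerically: E[X] ≈ 9.48e+14.

E[X] = 5480386857784802185939 · (8/19)^{18} = 18014398509481984/19 ≈ 9.48e+14.


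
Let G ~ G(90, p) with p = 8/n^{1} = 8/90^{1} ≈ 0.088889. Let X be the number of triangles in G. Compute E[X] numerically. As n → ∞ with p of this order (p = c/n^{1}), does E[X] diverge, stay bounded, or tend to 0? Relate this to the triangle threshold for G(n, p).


Number of potential triangles: C(90, 3) = 117480.
Each occurs with probability p³ ≈ (0.088889)³ ≈ 7.0233196e-04.
By linearity: E[X] = C(90, 3)·p³ ≈ 117480 · 7.0233196e-04 ≈ 82.50996.
Here α = 1, so p = 8/n is exactly at the triangle threshold p ~ 1/n. Asymptotically E[X] → c³/6 = 8³/6 = 256/3 ≈ 85.33333, a bounded constant. In this regime the triangle count is asymptotically Poisson(c³/6).

E[X] ≈ 82.50996; in regime p = Θ(1/n^{1}) E[X] stays bounded (at the triangle threshold p ~ 1/n).


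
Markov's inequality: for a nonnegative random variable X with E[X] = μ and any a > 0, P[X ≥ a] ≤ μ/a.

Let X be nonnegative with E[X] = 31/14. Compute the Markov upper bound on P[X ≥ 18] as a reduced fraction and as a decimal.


μ = E[X] = 31/14, a = 18.
Markov: P[X ≥ 18] ≤ μ/a = (31/14)/18 = 31/252.
Numerically: ≈ 0.123.
(Since a = 18 > μ = 2.214, the bound 31/252 is < 1 and informative.)

P[X ≥ 18] ≤ 31/252 ≈ 0.123.


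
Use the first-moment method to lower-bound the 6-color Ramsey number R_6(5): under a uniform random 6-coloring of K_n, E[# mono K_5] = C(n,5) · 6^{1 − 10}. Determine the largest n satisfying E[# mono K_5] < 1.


We need C(n, 5) · 6^{1 − 10} < 1, i.e. C(n, 5) < 6^{10 − 1} = 10077696.
Check values of n near the boundary:
  n = 62: C(62, 5) = 6471002; 6471002 < 10077696? YES
  n = 63: C(63, 5) = 7028847; 7028847 < 10077696? YES
  n = 64: C(64, 5) = 7624512; 7624512 < 10077696? YES
  n = 65: C(65, 5) = 8259888; 8259888 < 10077696? YES
  n = 66: C(66, 5) = 8936928; 8936928 < 10077696? YES
  n = 67: C(67, 5) = 9657648; 9657648 < 10077696? YES
  n = 68: C(68, 5) = 10424128; 10424128 < 10077696? NO
The largest n with C(n, 5) < 10077696 is n = 67 (where E[X] = 67067/69984 ≈ 0.9583190). Hence R_6(5) > 67, i.e. R_6(5) ≥ 68.

Largest n = 67; hence R_6(5) > 67.


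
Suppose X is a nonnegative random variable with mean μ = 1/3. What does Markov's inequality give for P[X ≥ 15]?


μ = E[X] = 1/3, a = 15.
Markov: P[X ≥ 15] ≤ μ/a = (1/3)/15 = 1/45.
Numerically: ≈ 0.022222.
(Since a = 15 > μ = 0.333333, the bound 1/45 is < 1 and informative.)

P[X ≥ 15] ≤ 1/45 ≈ 0.022222.


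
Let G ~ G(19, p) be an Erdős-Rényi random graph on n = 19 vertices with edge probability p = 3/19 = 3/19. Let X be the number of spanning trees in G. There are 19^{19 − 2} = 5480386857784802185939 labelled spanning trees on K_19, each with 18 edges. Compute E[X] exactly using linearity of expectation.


K_19 has 19^{19 − 2} = 5480386857784802185939 labelled spanning trees.
For each such spanning tree H, let X_H = 1 if all 18 edges of H are present in G. Then P[X_H = 1] = p^{18} = (3/19)^{18} = 387420489/104127350297911241532841.
By linearity of expectation: E[X] = Σ_H E[X_H] = 5480386857784802185939 · p^{18} = 5480386857784802185939 · 387420489/104127350297911241532841 = 387420489/19.
Numerically: E[X] ≈ 2.04e+07.

E[X] = 5480386857784802185939 · (3/19)^{18} = 387420489/19 ≈ 2.04e+07.


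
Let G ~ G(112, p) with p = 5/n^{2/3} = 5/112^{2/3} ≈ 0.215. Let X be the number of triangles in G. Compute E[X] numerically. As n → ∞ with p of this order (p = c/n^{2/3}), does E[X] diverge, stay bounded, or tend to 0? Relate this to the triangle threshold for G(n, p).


Number of potential triangles: C(112, 3) = 227920.
Each occurs with probability p³ ≈ (0.215)³ ≈ 9.96492e-03.
By linearity: E[X] = C(112, 3)·p³ ≈ 227920 · 9.96492e-03 ≈ 2271.205.
Since α = 2/3 < 1, p = c/n^{2/3} ≫ 1/n is above the triangle threshold p ~ 1/n. Asymptotically E[X] ~ (c³/6)·n^{3(1−α)} = (5³/6)·n^{1} → ∞; triangles are abundant w.h.p.

E[X] ≈ 2271.205; in regime p = Θ(1/n^{2/3}) E[X] diverges (above the triangle threshold p ~ 1/n).


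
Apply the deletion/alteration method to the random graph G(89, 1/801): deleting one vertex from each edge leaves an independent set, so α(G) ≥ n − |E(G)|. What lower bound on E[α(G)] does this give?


E[|E(G)|] = C(89, 2)·p = 3916 · (1/801) = 44/9.
E[α(G)] ≥ n − E[|E(G)|] = 89 − 44/9 = 757/9.
Numerically: ≈ 84.11111.
(This is only a lower bound; the true E[α(G)] may be larger.)

E[α(G)] ≥ 757/9 ≈ 84.11111.


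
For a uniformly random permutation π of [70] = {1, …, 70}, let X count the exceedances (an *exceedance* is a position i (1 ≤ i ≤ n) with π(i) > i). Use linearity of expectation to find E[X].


Write X = Σ_{i=1}^{70} X_i, where X_i = 1_{π(i) > i}.
For each fixed i, π(i) is uniform over {1, …, 70} (marginal of a uniform permutation), so P[π(i) > i] = (n − i)/n. Summing: Σ_{i=1}^{70} (n − i)/n = (0 + 1 + … + 69)/70 = 70(70 − 1)/(2·70) = (70 − 1)/2.
Hence E[X] = Σ_{i=1}^{70} (70 − i)/70 = 69/2 ≈ 34.500.

E[X] = 69/2 = 34.500.


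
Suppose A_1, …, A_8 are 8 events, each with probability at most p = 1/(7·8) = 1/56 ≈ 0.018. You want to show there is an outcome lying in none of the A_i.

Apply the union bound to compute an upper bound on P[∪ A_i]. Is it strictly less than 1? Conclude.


Union bound: P[∪_{i=1}^{8} A_i] ≤ Σ_i P[A_i] ≤ 8·p = 8·(1/56) = 1/7.
Numerically: 1/7 ≈ 0.143.
Is 1/7 < 1? YES.
Since P[∪ A_i] ≤ 1/7 < 1, the complement has P[∩ A_i^c] ≥ 1 − 1/7 = 6/7 > 0, so some outcome avoids every A_i.

8·p = 1/7 ≈ 0.143; existence CERTIFIED by the union bound.


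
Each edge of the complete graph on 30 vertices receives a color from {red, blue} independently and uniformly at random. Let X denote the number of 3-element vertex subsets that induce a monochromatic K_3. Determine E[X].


Let X = Σ_S X_S over the C(30, 3) = 4060 subsets S of size 3, where X_S = 1 if the K_3 on S is monochromatic.
For a fixed S, the K_3 on S has C(3, 2) = 3 edges. P[all 3 edges red] = (1/2)^3, and likewise for blue, so P[monochromatic] = 2·(1/2)^3 = 2^{1 − 3} = 1/4.
By linearity: E[X] = C(30, 3) · 2^{1 − 3} = 4060 · 1/4 = 1015.
Numerically: E[X] ≈ 1015.000.

E[X] = C(30,3)·2^(1−C(3,2)) = 1015 ≈ 1015.000.


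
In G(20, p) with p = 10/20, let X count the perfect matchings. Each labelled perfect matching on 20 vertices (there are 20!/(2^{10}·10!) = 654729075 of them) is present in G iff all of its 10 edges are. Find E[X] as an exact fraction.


K_20 has 20!/(2^{10}·10!) = 654729075 labelled perfect matchings.
For each such perfect matching H, let X_H = 1 if all 10 edges of H are present in G. Then P[X_H = 1] = p^{10} = (1/2)^{10} = 1/1024.
By linearity of expectation: E[X] = Σ_H E[X_H] = 654729075 · p^{10} = 654729075 · 1/1024 = 654729075/1024.
Numerically: E[X] ≈ 6.394e+05.

E[X] = 654729075 · (1/2)^{10} = 654729075/1024 ≈ 6.394e+05.


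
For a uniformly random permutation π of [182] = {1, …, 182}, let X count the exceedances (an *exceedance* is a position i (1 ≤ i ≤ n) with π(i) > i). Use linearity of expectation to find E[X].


Write X = Σ_{i=1}^{182} X_i, where X_i = 1_{π(i) > i}.
For each fixed i, π(i) is uniform over {1, …, 182} (marginal of a uniform permutation), so P[π(i) > i] = (n − i)/n. Summing: Σ_{i=1}^{182} (n − i)/n = (0 + 1 + … + 181)/182 = 182(182 − 1)/(2·182) = (182 − 1)/2.
Hence E[X] = Σ_{i=1}^{182} (182 − i)/182 = 181/2 ≈ 90.500000.

E[X] = 181/2 = 90.500000.


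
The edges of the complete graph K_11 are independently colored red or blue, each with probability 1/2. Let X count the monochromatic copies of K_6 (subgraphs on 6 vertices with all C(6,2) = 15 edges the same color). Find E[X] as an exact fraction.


Let X = Σ_S X_S over the C(11, 6) = 462 subsets S of size 6, where X_S = 1 if the K_6 on S is monochromatic.
For a fixed S, the K_6 on S has C(6, 2) = 15 edges. P[all 15 edges red] = (1/2)^15, and likewise for blue, so P[monochromatic] = 2·(1/2)^15 = 2^{1 − 15} = 1/16384.
By linearity: E[X] = C(11, 6) · 2^{1 − 15} = 462 · 1/16384 = 231/8192.
Numerically: E[X] ≈ 0.028198.

E[X] = C(11,6)·2^(1−C(6,2)) = 231/8192 ≈ 0.028198.


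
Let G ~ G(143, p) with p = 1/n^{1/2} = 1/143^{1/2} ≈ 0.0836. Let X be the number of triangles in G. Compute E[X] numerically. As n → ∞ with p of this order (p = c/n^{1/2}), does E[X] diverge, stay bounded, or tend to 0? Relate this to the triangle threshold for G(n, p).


Number of potential triangles: C(143, 3) = 477191.
Each occurs with probability p³ ≈ (0.0836)³ ≈ 5.84785e-04.
By linearity: E[X] = C(143, 3)·p³ ≈ 477191 · 5.84785e-04 ≈ 279.054.
Since α = 1/2 < 1, p = c/n^{1/2} ≫ 1/n is above the triangle threshold p ~ 1/n. Asymptotically E[X] ~ (c³/6)·n^{3(1−α)} = (1³/6)·n^{1.5} → ∞; triangles are abundant w.h.p.

E[X] ≈ 279.054; in regime p = Θ(1/n^{1/2}) E[X] diverges (above the triangle threshold p ~ 1/n).


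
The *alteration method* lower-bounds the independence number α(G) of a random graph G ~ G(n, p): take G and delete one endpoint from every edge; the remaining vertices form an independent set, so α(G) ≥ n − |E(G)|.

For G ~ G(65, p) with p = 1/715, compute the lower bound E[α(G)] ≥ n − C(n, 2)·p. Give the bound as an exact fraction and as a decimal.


E[|E(G)|] = C(65, 2)·p = 2080 · (1/715) = 32/11.
E[α(G)] ≥ n − E[|E(G)|] = 65 − 32/11 = 683/11.
Numerically: ≈ 62.090909.
(This is only a lower bound; the true E[α(G)] may be larger.)

E[α(G)] ≥ 683/11 ≈ 62.090909.


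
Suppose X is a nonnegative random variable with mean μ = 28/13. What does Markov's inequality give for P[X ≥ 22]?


μ = E[X] = 28/13, a = 22.
Markov: P[X ≥ 22] ≤ μ/a = (28/13)/22 = 14/143.
Numerically: ≈ 0.09790.
(Since a = 22 > μ = 2.15385, the bound 14/143 is < 1 and informative.)

P[X ≥ 22] ≤ 14/143 ≈ 0.09790.


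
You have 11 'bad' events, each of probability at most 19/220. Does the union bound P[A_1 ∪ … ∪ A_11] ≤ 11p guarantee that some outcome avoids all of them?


Union bound: P[∪_{i=1}^{11} A_i] ≤ Σ_i P[A_i] ≤ 11·p = 11·(19/220) = 19/20.
Numerically: 19/20 ≈ 0.950000.
Is 19/20 < 1? YES.
Since P[∪ A_i] ≤ 19/20 < 1, the complement has P[∩ A_i^c] ≥ 1 − 19/20 = 1/20 > 0, so some outcome avoids every A_i.

11·p = 19/20 ≈ 0.950000; existence CERTIFIED by the union bound.


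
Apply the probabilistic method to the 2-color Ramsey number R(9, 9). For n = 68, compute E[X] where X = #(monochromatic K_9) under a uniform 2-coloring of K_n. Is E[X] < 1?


E[X] = C(68, 9) · 2^{1 − 36} = 49280065120 · 2^{−35} = 49280065120/34359738368.
As a reduced fraction: E[X] = 1540002035/1073741824 ≈ 1.43424.
Is E[X] < 1? NO.
Since E[X] ≥ 1, the first-moment bound is inconclusive at n = 68; it does NOT by itself certify R(9, 9) > 68.

E[X] = 1540002035/1073741824 ≈ 1.43424; E[X] ≥ 1; first-moment method inconclusive here.


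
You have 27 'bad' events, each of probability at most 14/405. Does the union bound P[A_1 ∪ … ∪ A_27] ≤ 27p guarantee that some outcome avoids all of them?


Union bound: P[∪_{i=1}^{27} A_i] ≤ Σ_i P[A_i] ≤ 27·p = 27·(14/405) = 14/15.
Numerically: 14/15 ≈ 0.9333333.
Is 14/15 < 1? YES.
Since P[∪ A_i] ≤ 14/15 < 1, the complement has P[∩ A_i^c] ≥ 1 − 14/15 = 1/15 > 0, so some outcome avoids every A_i.

27·p = 14/15 ≈ 0.9333333; existence CERTIFIED by the union bound.


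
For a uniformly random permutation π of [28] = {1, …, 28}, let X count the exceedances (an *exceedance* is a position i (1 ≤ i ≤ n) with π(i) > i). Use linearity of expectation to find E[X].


Write X = Σ_{i=1}^{28} X_i, where X_i = 1_{π(i) > i}.
For each fixed i, π(i) is uniform over {1, …, 28} (marginal of a uniform permutation), so P[π(i) > i] = (n − i)/n. Summing: Σ_{i=1}^{28} (n − i)/n = (0 + 1 + … + 27)/28 = 28(28 − 1)/(2·28) = (28 − 1)/2.
Hence E[X] = Σ_{i=1}^{28} (28 − i)/28 = 27/2 ≈ 13.50000.

E[X] = 27/2 = 13.50000.


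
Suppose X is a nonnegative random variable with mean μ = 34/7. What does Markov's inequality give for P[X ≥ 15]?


μ = E[X] = 34/7, a = 15.
Markov: P[X ≥ 15] ≤ μ/a = (34/7)/15 = 34/105.
Numerically: ≈ 0.3238.
(Since a = 15 > μ = 4.8571, the bound 34/105 is < 1 and informative.)

P[X ≥ 15] ≤ 34/105 ≈ 0.3238.


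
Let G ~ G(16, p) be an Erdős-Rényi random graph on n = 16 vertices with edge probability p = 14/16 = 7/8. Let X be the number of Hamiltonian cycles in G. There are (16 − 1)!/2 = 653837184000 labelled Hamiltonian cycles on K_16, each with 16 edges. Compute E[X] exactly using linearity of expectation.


K_16 has (16 − 1)!/2 = 653837184000 labelled Hamiltonian cycles.
For each such Hamiltonian cycle H, let X_H = 1 if all 16 edges of H are present in G. Then P[X_H = 1] = p^{16} = (7/8)^{16} = 33232930569601/281474976710656.
Summing the indicators: E[X] = Σ_H E[X_H] = 653837184000 · p^{16} = 653837184000 · 33232930569601/281474976710656 = 21219654042671322112875/274877906944.
Numerically: E[X] ≈ 7.72e+10.

E[X] = 653837184000 · (7/8)^{16} = 21219654042671322112875/274877906944 ≈ 7.72e+10.


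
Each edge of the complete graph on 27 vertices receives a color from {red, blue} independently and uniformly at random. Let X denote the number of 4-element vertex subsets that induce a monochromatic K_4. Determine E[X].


Let X = Σ_S X_S over the C(27, 4) = 17550 subsets S of size 4, where X_S = 1 if the K_4 on S is monochromatic.
For a fixed S, the K_4 on S has C(4, 2) = 6 edges. P[all 6 edges red] = (1/2)^6, and likewise for blue, so P[monochromatic] = 2·(1/2)^6 = 2^{1 − 6} = 1/32.
By linearity of expectation: E[X] = C(27, 4) · 2^{1 − 6} = 17550 · 1/32 = 8775/16.
Numerically: E[X] ≈ 548.438.

E[X] = C(27,4)·2^(1−C(4,2)) = 8775/16 ≈ 548.438.


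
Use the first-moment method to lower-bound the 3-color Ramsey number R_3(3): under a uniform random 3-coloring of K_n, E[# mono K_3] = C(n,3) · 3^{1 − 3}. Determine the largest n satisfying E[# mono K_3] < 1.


We need C(n, 3) · 3^{1 − 3} < 1, i.e. C(n, 3) < 3^{3 − 1} = 9.
Check values of n near the boundary:
  n = 3: C(3, 3) = 1; 1 < 9? YES
  n = 4: C(4, 3) = 4; 4 < 9? YES
  n = 5: C(5, 3) = 10; 10 < 9? NO
The largest n with C(n, 3) < 9 is n = 4 (where E[X] = 4/9 ≈ 0.444444). Hence R_3(3) > 4, i.e. R_3(3) ≥ 5.

Largest n = 4; hence R_3(3) > 4.


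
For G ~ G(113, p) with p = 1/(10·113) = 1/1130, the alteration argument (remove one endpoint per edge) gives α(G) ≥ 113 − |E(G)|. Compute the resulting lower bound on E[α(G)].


E[|E(G)|] = C(113, 2)·p = 6328 · (1/1130) = 28/5.
E[α(G)] ≥ n − E[|E(G)|] = 113 − 28/5 = 537/5.
Numerically: ≈ 107.400.
(This is only a lower bound; the true E[α(G)] may be larger.)

E[α(G)] ≥ 537/5 ≈ 107.400.


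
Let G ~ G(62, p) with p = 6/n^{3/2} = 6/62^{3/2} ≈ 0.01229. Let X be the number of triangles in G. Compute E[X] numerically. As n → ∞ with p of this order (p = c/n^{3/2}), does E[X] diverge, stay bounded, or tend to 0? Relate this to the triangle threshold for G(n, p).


Number of potential triangles: C(62, 3) = 37820.
Each occurs with probability p³ ≈ (0.01229)³ ≈ 1.856484e-06.
By linearity: E[X] = C(62, 3)·p³ ≈ 37820 · 1.856484e-06 ≈ 0.0702.
Since α = 3/2 > 1, p = c/n^{3/2} = o(1/n) is below the triangle threshold p ~ 1/n. Asymptotically E[X] ~ (c³/6)·n^{3(1−α)} = (6³/6)·n^{-1.5} → 0, so by Markov's inequality G has no triangles w.h.p.

E[X] ≈ 0.0702; in regime p = Θ(1/n^{3/2}) E[X] tends to 0 (below the triangle threshold p ~ 1/n).


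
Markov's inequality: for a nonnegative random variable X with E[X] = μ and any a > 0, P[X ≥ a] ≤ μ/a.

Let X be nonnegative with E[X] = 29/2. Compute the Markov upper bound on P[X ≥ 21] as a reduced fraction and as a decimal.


μ = E[X] = 29/2, a = 21.
Markov: P[X ≥ 21] ≤ μ/a = (29/2)/21 = 29/42.
Numerically: ≈ 0.6905.
(Since a = 21 > μ = 14.5000, the bound 29/42 is < 1 and informative.)

P[X ≥ 21] ≤ 29/42 ≈ 0.6905.


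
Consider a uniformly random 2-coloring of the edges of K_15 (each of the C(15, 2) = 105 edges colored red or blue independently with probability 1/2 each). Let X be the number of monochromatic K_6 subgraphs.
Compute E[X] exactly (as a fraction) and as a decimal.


Let X = Σ_S X_S over the C(15, 6) = 5005 subsets S of size 6, where X_S = 1 if the K_6 on S is monochromatic.
For a fixed S, the K_6 on S has C(6, 2) = 15 edges. P[all 15 edges red] = (1/2)^15, and likewise for blue, so P[monochromatic] = 2·(1/2)^15 = 2^{1 − 15} = 1/16384.
Summing: E[X] = C(15, 6) · 2^{1 − 15} = 5005 · 1/16384 = 5005/16384.
Numerically: E[X] ≈ 0.30548.

E[X] = C(15,6)·2^(1−C(6,2)) = 5005/16384 ≈ 0.30548.


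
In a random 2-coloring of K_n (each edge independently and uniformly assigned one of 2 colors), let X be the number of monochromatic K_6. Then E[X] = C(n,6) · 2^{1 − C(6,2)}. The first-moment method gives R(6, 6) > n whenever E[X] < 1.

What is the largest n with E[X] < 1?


We need C(n, 6) · 2^{1 − 15} < 1, i.e. C(n, 6) < 2^{15 − 1} = 16384.
Check values of n near the boundary:
  n = 12: C(12, 6) = 924; 924 < 16384? YES
  n = 13: C(13, 6) = 1716; 1716 < 16384? YES
  n = 14: C(14, 6) = 3003; 3003 < 16384? YES
  n = 15: C(15, 6) = 5005; 5005 < 16384? YES
  n = 16: C(16, 6) = 8008; 8008 < 16384? YES
  n = 17: C(17, 6) = 12376; 12376 < 16384? YES
  n = 18: C(18, 6) = 18564; 18564 < 16384? NO
  n = 19: C(19, 6) = 27132; 27132 < 16384? NO
  n = 20: C(20, 6) = 38760; 38760 < 16384? NO
The largest n with C(n, 6) < 16384 is n = 17 (where E[X] = 1547/2048 ≈ 0.7553711). Hence R(6, 6) > 17, i.e. R(6, 6) ≥ 18.

Largest n = 17; hence R(6, 6) > 17.


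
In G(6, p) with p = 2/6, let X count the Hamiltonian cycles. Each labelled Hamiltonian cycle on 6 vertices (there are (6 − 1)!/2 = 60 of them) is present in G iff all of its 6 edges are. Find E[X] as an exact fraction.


K_6 has (6 − 1)!/2 = 60 labelled Hamiltonian cycles.
For each such Hamiltonian cycle H, let X_H = 1 if all 6 edges of H are present in G. Then P[X_H = 1] = p^{6} = (1/3)^{6} = 1/729.
By linearity of expectation: E[X] = Σ_H E[X_H] = 60 · p^{6} = 60 · 1/729 = 20/243.
Numerically: E[X] ≈ 0.0823.

E[X] = 60 · (1/3)^{6} = 20/243 ≈ 0.0823.


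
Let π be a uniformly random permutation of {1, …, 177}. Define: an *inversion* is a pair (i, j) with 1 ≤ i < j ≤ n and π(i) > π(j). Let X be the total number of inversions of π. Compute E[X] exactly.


Write X = Σ X_I over the C(177, 2) = 15576 pairs i < j, with X_I the indicator of one inversion.
There are 15576 indicators.
For each fixed pair i < j, the values π(i) and π(j) are two distinct elements of {1, …, 177} in uniformly random order; by symmetry P[π(i) > π(j)] = 1/2.
By linearity: E[X] = 15576 · (1/2) = C(177, 2) · (1/2) = 15576/2 = 7788 ≈ 7788.0000.

E[X] = 7788 = 7788.0000.


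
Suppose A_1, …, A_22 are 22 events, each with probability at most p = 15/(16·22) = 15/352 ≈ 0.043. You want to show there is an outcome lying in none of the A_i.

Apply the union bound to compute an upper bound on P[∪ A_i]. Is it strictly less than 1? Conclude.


Union bound: P[∪_{i=1}^{22} A_i] ≤ Σ_i P[A_i] ≤ 22·p = 22·(15/352) = 15/16.
Numerically: 15/16 ≈ 0.938.
Is 15/16 < 1? YES.
Since P[∪ A_i] ≤ 15/16 < 1, the complement has P[∩ A_i^c] ≥ 1 − 15/16 = 1/16 > 0, so some outcome avoids every A_i.

22·p = 15/16 ≈ 0.938; existence CERTIFIED by the union bound.


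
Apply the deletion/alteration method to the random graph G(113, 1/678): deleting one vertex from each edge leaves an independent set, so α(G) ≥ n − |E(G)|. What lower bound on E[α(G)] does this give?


E[|E(G)|] = C(113, 2)·p = 6328 · (1/678) = 28/3.
E[α(G)] ≥ n − E[|E(G)|] = 113 − 28/3 = 311/3.
Numerically: ≈ 103.666667.
(This is only a lower bound; the true E[α(G)] may be larger.)

E[α(G)] ≥ 311/3 ≈ 103.666667.


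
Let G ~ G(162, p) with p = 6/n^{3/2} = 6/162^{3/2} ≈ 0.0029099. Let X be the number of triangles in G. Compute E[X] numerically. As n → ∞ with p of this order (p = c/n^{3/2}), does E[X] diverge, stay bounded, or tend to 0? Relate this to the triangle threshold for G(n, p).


Number of potential triangles: C(162, 3) = 695520.
Each occurs with probability p³ ≈ (0.0029099)³ ≈ 2.46397437e-08.
By linearity: E[X] = C(162, 3)·p³ ≈ 695520 · 2.46397437e-08 ≈ 0.017137.
Since α = 3/2 > 1, p = c/n^{3/2} = o(1/n) is below the triangle threshold p ~ 1/n. Asymptotically E[X] ~ (c³/6)·n^{3(1−α)} = (6³/6)·n^{-1.5} → 0, so by Markov's inequality G has no triangles w.h.p.

E[X] ≈ 0.017137; in regime p = Θ(1/n^{3/2}) E[X] tends to 0 (below the triangle threshold p ~ 1/n).


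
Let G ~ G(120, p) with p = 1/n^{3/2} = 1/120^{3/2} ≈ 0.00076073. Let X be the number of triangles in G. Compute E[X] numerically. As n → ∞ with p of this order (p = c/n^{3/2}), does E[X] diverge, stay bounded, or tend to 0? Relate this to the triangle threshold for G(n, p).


Number of potential triangles: C(120, 3) = 280840.
Each occurs with probability p³ ≈ (0.00076073)³ ≈ 4.4023482e-10.
By linearity: E[X] = C(120, 3)·p³ ≈ 280840 · 4.4023482e-10 ≈ 0.00012.
Since α = 3/2 > 1, p = c/n^{3/2} = o(1/n) is below the triangle threshold p ~ 1/n. Asymptotically E[X] ~ (c³/6)·n^{3(1−α)} = (1³/6)·n^{-1.5} → 0, so by Markov's inequality G has no triangles w.h.p.

E[X] ≈ 0.00012; in regime p = Θ(1/n^{3/2}) E[X] tends to 0 (below the triangle threshold p ~ 1/n).


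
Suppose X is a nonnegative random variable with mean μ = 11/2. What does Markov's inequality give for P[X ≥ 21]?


μ = E[X] = 11/2, a = 21.
Markov: P[X ≥ 21] ≤ μ/a = (11/2)/21 = 11/42.
Numerically: ≈ 0.26190.
(Since a = 21 > μ = 5.50000, the bound 11/42 is < 1 and informative.)

P[X ≥ 21] ≤ 11/42 ≈ 0.26190.


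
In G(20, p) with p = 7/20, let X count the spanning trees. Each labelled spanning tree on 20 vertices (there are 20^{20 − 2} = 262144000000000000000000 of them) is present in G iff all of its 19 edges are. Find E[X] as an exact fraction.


K_20 has 20^{20 − 2} = 262144000000000000000000 labelled spanning trees.
For each such spanning tree H, let X_H = 1 if all 19 edges of H are present in G. Then P[X_H = 1] = p^{19} = (7/20)^{19} = 11398895185373143/5242880000000000000000000.
By linearity of expectation: E[X] = Σ_H E[X_H] = 262144000000000000000000 · p^{19} = 262144000000000000000000 · 11398895185373143/5242880000000000000000000 = 11398895185373143/20.
Numerically: E[X] ≈ 5.7e+14.

E[X] = 262144000000000000000000 · (7/20)^{19} = 11398895185373143/20 ≈ 5.7e+14.


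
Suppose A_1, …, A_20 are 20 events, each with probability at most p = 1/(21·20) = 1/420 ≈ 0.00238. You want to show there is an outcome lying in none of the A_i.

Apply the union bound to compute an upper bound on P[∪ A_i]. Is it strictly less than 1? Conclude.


Union bound: P[∪_{i=1}^{20} A_i] ≤ Σ_i P[A_i] ≤ 20·p = 20·(1/420) = 1/21.
Numerically: 1/21 ≈ 0.04762.
Is 1/21 < 1? YES.
Since P[∪ A_i] ≤ 1/21 < 1, the complement has P[∩ A_i^c] ≥ 1 − 1/21 = 20/21 > 0, so some outcome avoids every A_i.

20·p = 1/21 ≈ 0.04762; existence CERTIFIED by the union bound.


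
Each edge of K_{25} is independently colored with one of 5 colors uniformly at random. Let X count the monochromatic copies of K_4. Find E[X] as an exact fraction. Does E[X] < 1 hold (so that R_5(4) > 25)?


E[X] = C(25, 4) · 5^{1 − 6} = 12650 · 5^{−5} = 12650/3125.
As a reduced fraction: E[X] = 506/125 ≈ 4.04800.
Is E[X] < 1? NO.
Since E[X] ≥ 1, the first-moment bound is inconclusive at n = 25; it does NOT by itself certify R_5(4) > 25.

E[X] = 506/125 ≈ 4.04800; E[X] ≥ 1; first-moment method inconclusive here.


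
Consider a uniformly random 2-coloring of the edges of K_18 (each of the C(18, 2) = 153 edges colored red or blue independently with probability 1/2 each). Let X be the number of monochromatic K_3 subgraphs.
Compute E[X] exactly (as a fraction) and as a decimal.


Let X = Σ_S X_S over the C(18, 3) = 816 subsets S of size 3, where X_S = 1 if the K_3 on S is monochromatic.
For a fixed S, the K_3 on S has C(3, 2) = 3 edges. P[all 3 edges red] = (1/2)^3, and likewise for blue, so P[monochromatic] = 2·(1/2)^3 = 2^{1 − 3} = 1/4.
By linearity of expectation: E[X] = C(18, 3) · 2^{1 − 3} = 816 · 1/4 = 204.
Numerically: E[X] ≈ 204.0000.

E[X] = C(18,3)·2^(1−C(3,2)) = 204 ≈ 204.0000.


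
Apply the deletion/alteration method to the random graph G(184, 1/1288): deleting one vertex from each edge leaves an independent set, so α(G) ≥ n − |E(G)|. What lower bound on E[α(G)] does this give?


E[|E(G)|] = C(184, 2)·p = 16836 · (1/1288) = 183/14.
E[α(G)] ≥ n − E[|E(G)|] = 184 − 183/14 = 2393/14.
Numerically: ≈ 170.92857.
(This is only a lower bound; the true E[α(G)] may be larger.)

E[α(G)] ≥ 2393/14 ≈ 170.92857.


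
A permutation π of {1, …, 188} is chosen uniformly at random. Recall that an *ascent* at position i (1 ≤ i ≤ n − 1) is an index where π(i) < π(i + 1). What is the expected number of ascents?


Write X = Σ X_I over i = 1, …, 187, with X_I the indicator of one ascent.
There are 187 indicators.
For each fixed i, the pair (π(i), π(i+1)) is a uniformly random ordered pair of distinct values from {1, …, 188}; by symmetry P[π(i) < π(i+1)] = 1/2.
By linearity: E[X] = 187 · (1/2) = (188 − 1) · (1/2) = 187/2 ≈ 93.500000.

E[X] = 187/2 = 93.500000.


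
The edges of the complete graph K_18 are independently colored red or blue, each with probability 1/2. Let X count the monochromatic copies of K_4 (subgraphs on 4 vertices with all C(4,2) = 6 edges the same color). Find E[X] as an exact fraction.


Let X = Σ_S X_S over the C(18, 4) = 3060 subsets S of size 4, where X_S = 1 if the K_4 on S is monochromatic.
For a fixed S, the K_4 on S has C(4, 2) = 6 edges. P[all 6 edges red] = (1/2)^6, and likewise for blue, so P[monochromatic] = 2·(1/2)^6 = 2^{1 − 6} = 1/32.
Summing: E[X] = C(18, 4) · 2^{1 − 6} = 3060 · 1/32 = 765/8.
Numerically: E[X] ≈ 95.625000.

E[X] = C(18,4)·2^(1−C(4,2)) = 765/8 ≈ 95.625000.


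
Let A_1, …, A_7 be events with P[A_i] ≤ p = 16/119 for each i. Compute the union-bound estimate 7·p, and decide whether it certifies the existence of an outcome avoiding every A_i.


Union bound: P[∪_{i=1}^{7} A_i] ≤ Σ_i P[A_i] ≤ 7·p = 7·(16/119) = 16/17.
Numerically: 16/17 ≈ 0.941.
Is 16/17 < 1? YES.
Since P[∪ A_i] ≤ 16/17 < 1, the complement has P[∩ A_i^c] ≥ 1 − 16/17 = 1/17 > 0, so some outcome avoids every A_i.

7·p = 16/17 ≈ 0.941; existence CERTIFIED by the union bound.


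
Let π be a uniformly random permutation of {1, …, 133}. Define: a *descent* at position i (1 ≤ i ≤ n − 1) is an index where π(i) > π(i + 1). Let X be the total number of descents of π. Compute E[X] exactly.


Write X = Σ X_I over i = 1, …, 132, with X_I the indicator of one descent.
There are 132 indicators.
For each fixed i, the pair (π(i), π(i+1)) is a uniformly random ordered pair of distinct values from {1, …, 133}; by symmetry P[π(i) > π(i+1)] = 1/2.
By linearity: E[X] = 132 · (1/2) = (133 − 1) · (1/2) = 66 ≈ 66.000000.

E[X] = 66 = 66.000000.


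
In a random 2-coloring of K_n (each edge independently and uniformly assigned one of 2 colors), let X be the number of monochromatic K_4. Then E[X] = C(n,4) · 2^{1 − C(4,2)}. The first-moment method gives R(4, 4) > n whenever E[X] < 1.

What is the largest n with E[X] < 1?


We need C(n, 4) · 2^{1 − 6} < 1, i.e. C(n, 4) < 2^{6 − 1} = 32.
Check values of n near the boundary:
  n = 4: C(4, 4) = 1; 1 < 32? YES
  n = 5: C(5, 4) = 5; 5 < 32? YES
  n = 6: C(6, 4) = 15; 15 < 32? YES
  n = 7: C(7, 4) = 35; 35 < 32? NO
  n = 8: C(8, 4) = 70; 70 < 32? NO
  n = 9: C(9, 4) = 126; 126 < 32? NO
The largest n with C(n, 4) < 32 is n = 6 (where E[X] = 15/32 ≈ 0.469). Hence R(4, 4) > 6, i.e. R(4, 4) ≥ 7.

Largest n = 6; hence R(4, 4) > 6.


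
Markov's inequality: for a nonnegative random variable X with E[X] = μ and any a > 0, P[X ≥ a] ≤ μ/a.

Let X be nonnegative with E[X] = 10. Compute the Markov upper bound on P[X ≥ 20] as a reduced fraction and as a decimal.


μ = E[X] = 10, a = 20.
Markov: P[X ≥ 20] ≤ μ/a = (10)/20 = 1/2.
Numerically: ≈ 0.500000.
(Since a = 20 > μ = 10.000000, the bound 1/2 is < 1 and informative.)

P[X ≥ 20] ≤ 1/2 ≈ 0.500000.


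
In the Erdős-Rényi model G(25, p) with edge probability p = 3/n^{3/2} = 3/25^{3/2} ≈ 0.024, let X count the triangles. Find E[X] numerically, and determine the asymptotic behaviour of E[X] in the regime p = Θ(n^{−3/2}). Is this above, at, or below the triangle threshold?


Number of potential triangles: C(25, 3) = 2300.
Each occurs with probability p³ ≈ (0.024)³ ≈ 1.38240e-05.
By linearity: E[X] = C(25, 3)·p³ ≈ 2300 · 1.38240e-05 ≈ 0.032.
Since α = 3/2 > 1, p = c/n^{3/2} = o(1/n) is below the triangle threshold p ~ 1/n. Asymptotically E[X] ~ (c³/6)·n^{3(1−α)} = (3³/6)·n^{-1.5} → 0, so by Markov's inequality G has no triangles w.h.p.

E[X] ≈ 0.032; in regime p = Θ(1/n^{3/2}) E[X] tends to 0 (below the triangle threshold p ~ 1/n).


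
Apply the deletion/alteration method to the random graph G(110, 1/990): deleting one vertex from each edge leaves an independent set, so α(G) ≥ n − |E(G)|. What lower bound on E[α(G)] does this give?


E[|E(G)|] = C(110, 2)·p = 5995 · (1/990) = 109/18.
E[α(G)] ≥ n − E[|E(G)|] = 110 − 109/18 = 1871/18.
Numerically: ≈ 103.944.
(This is only a lower bound; the true E[α(G)] may be larger.)

E[α(G)] ≥ 1871/18 ≈ 103.944.
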